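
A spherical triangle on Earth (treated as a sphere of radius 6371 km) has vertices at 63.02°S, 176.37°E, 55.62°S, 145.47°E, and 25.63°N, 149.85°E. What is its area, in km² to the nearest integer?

9384990 km²

Side lengths (central angles): a = 1.4196, b = 1.5903, c = 0.3001 rad; semiperimeter s = 1.6550.
By l'Huilier's theorem, tan(E/4) = √[tan(s/2) tan((s−a)/2) tan((s−b)/2) tan((s−c)/2)], giving spherical excess E = 0.2312 rad.
Area = E·R² = 0.2312 × (6371)² ≈ 9384990 km².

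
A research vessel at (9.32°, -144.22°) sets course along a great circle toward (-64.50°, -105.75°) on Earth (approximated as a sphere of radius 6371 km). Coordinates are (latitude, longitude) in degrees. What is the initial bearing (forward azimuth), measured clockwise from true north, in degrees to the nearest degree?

164°

Δλ = 38.470° = 0.6714 rad.
y = sin Δλ · cos φ₂ = (0.6221)(0.4305) = 0.2678
x = cos φ₁ sin φ₂ − sin φ₁ cos φ₂ cos Δλ = (0.9868)(-0.9026) − (0.1619)(0.4305)(0.7829) = -0.9453
θ = atan2(y, x) = 164.18°, so the bearing is 164°.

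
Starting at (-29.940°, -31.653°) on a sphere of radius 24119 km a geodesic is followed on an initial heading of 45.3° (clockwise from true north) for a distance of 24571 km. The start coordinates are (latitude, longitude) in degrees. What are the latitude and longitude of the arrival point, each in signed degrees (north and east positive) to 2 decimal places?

14.91°, 7.12°

Angular distance δ = d/R = 24571/24119 = 1.01874 rad; initial bearing θ = 0.7906 rad.
sin φ₂ = sin φ₁ cos δ + cos φ₁ sin δ cos θ = (-0.4991)(0.5244) + (0.8665)(0.8514)(0.7034) = 0.2572, so φ₂ = 14.91°.
Δλ = atan2(sin θ sin δ cos φ₁, cos δ − sin φ₁ sin φ₂) = atan2(0.5244, 0.6528) = 38.777°.
λ₂ = -31.653° + 38.777° = 7.12°.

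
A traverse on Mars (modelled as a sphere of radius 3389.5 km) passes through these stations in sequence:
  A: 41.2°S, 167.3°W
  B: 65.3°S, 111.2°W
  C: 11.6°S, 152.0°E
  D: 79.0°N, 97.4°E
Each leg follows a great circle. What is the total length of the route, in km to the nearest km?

Leg A→B: central angle 0.6860 rad, distance 2325.2 km.
Leg B→C: central angle 1.4362 rad, distance 4867.9 km.
Leg C→D: central angle 1.6600 rad, distance 5626.7 km.
Total: 2325.2 + 4867.9 + 5626.7 ≈ 12820 km.

12820 km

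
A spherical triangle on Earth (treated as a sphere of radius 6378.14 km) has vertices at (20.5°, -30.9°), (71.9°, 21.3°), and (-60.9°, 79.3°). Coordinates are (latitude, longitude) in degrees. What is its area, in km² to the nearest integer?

Side lengths (central angles): a = 2.4196, b = 2.0525, c = 1.0342 rad; semiperimeter s = 2.7531.
By l'Huilier's theorem, tan(E/4) = √[tan(s/2) tan((s−a)/2) tan((s−b)/2) tan((s−c)/2)], giving spherical excess E = 2.1685 rad.
Area = E·R² = 2.1685 × (6378.14)² ≈ 88218048 km².

88218048 km²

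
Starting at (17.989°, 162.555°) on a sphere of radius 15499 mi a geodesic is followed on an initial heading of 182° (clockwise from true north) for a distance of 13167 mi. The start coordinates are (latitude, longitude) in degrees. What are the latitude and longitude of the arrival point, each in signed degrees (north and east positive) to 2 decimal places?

-30.66°, 160.81°

Angular distance δ = d/R = 13167/15499 = 0.84954 rad; initial bearing θ = 3.1765 rad.
sin φ₂ = sin φ₁ cos δ + cos φ₁ sin δ cos θ = (0.3088)(0.6603) + (0.9511)(0.7510)(-0.9994) = -0.5099, so φ₂ = -30.66°.
Δλ = atan2(sin θ sin δ cos φ₁, cos δ − sin φ₁ sin φ₂) = atan2(-0.0249, 0.8178) = -1.746°.
λ₂ = 162.555° − 1.746° = 160.81°.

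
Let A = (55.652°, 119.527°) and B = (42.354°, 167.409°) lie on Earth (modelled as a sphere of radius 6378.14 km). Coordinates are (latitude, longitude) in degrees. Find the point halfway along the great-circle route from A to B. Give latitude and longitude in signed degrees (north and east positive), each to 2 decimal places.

51.49°, 146.88°

The central angle between A and B is δ = 0.5811 rad.
With f = 0.5, the slerp weights are sin((1−f)δ)/sin δ = 0.5219 and sin(fδ)/sin δ = 0.5219.
Weighted sum of the unit vectors: (0.5219)·(-0.2781,0.4909,0.8256) + (0.5219)·(-0.7212,0.1611,0.6737) = (-0.5215, 0.3403, 0.7825).
Converting back: φ = atan2(z, √(x²+y²)) = 51.49°, λ = atan2(y, x) = 146.88°.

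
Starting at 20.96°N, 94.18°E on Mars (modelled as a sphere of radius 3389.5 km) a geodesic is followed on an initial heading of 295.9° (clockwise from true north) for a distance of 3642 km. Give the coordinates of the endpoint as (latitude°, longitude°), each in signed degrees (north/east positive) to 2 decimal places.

Angular distance δ = d/R = 3642/3389.5 = 1.07449 rad; initial bearing θ = 5.1644 rad.
sin φ₂ = sin φ₁ cos δ + cos φ₁ sin δ cos θ = (0.3577)(0.4762) + (0.9338)(0.8793)(0.4368) = 0.5290, so φ₂ = 31.94°.
Δλ = atan2(sin θ sin δ cos φ₁, cos δ − sin φ₁ sin φ₂) = atan2(-0.7387, 0.2869) = -68.772°.
λ₂ = 94.180° − 68.772° = 25.41°.

31.94°, 25.41°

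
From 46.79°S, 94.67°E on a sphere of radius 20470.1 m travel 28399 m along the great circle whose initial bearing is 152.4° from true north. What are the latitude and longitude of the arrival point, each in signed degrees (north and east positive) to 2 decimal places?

Angular distance δ = d/R = 28399/20470.1 = 1.38734 rad; initial bearing θ = 2.6599 rad.
sin φ₂ = sin φ₁ cos δ + cos φ₁ sin δ cos θ = (-0.7288)(0.1824) + (0.6847)(0.9832)(-0.8862) = -0.7295, so φ₂ = -46.85°.
Δλ = atan2(sin θ sin δ cos φ₁, cos δ − sin φ₁ sin φ₂) = atan2(0.3119, -0.3493) = 138.239°.
λ₂ = 94.670° + 138.239° = 232.91° → -127.09° after wrapping to (−180°, 180°].

-46.85°, -127.09°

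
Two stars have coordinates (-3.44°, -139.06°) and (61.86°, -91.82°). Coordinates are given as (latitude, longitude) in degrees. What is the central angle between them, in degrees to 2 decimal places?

In radians: φ₁ = -0.0600, φ₂ = 1.0797, Δλ = 47.240° = 0.8245 rad.
cos c = sin φ₁ sin φ₂ + cos φ₁ cos φ₂ cos Δλ = (-0.0600)(0.8818) + (0.9982)(0.4716)(0.6789) = 0.26671,
so c = arccos(0.26671) = 1.30081 rad.
So the angular separation is 74.53°.

74.53°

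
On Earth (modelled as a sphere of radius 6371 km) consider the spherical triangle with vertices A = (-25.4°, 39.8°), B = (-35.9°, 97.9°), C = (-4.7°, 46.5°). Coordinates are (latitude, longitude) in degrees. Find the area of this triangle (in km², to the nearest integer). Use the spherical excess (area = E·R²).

Side lengths (central angles): a = 0.9864, b = 0.3783, c = 0.8786 rad; semiperimeter s = 1.1217.
By l'Huilier's theorem, tan(E/4) = √[tan(s/2) tan((s−a)/2) tan((s−b)/2) tan((s−c)/2)], giving spherical excess E = 0.1799 rad.
Area = E·R² = 0.1799 × (6371)² ≈ 7301764 km².

7301764 km²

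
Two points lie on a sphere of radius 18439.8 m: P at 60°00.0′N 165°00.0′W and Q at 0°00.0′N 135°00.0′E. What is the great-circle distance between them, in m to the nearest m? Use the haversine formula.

Let φ₁ = 1.0472 rad, φ₂ = 0.0000 rad, and Δλ = -1.0472 rad.
Haversine: a = sin²(Δφ/2) + cos φ₁ cos φ₂ sin²(Δλ/2) = 0.2500 + (0.5000)(1.0000)(0.2500) = 0.37500.
Central angle c = 2·arcsin(√a) = 1.31812 rad.
Distance = R·c = 18439.8 × 1.3181 ≈ 24306 m.

24306 m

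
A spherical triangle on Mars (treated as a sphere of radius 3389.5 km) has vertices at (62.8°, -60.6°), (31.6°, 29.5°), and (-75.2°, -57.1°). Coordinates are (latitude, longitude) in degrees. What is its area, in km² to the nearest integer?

Side lengths (central angles): a = 2.0871, b = 2.4089, c = 1.0868 rad; semiperimeter s = 2.7914.
By l'Huilier's theorem, tan(E/4) = √[tan(s/2) tan((s−a)/2) tan((s−b)/2) tan((s−c)/2)], giving spherical excess E = 2.3837 rad.
Area = E·R² = 2.3837 × (3389.5)² ≈ 27385166 km².

27385166 km²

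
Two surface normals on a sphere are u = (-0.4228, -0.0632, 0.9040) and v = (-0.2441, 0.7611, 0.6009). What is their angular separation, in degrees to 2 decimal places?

u·v = 0.5983; |u| = 1.0000, |v| = 1.0000.
cos θ = (u·v)/(|u||v|) = 0.5983, so θ = 53.25°.

53.25°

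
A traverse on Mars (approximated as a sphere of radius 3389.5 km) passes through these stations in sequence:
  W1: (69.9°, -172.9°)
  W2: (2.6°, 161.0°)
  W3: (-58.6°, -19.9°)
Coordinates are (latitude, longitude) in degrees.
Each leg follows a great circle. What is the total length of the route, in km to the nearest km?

11444 km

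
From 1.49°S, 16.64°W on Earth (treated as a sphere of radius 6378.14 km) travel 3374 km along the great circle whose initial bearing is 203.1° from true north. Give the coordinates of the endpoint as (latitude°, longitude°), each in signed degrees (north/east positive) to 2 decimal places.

Angular distance δ = d/R = 3374/6378.14 = 0.52899 rad; initial bearing θ = 3.5448 rad.
sin φ₂ = sin φ₁ cos δ + cos φ₁ sin δ cos θ = (-0.0260)(0.8633) + (0.9997)(0.5047)(-0.9198) = -0.4865, so φ₂ = -29.11°.
Δλ = atan2(sin θ sin δ cos φ₁, cos δ − sin φ₁ sin φ₂) = atan2(-0.1979, 0.8507) = -13.098°.
λ₂ = -16.640° − 13.098° = -29.74°.

-29.11°, -29.74°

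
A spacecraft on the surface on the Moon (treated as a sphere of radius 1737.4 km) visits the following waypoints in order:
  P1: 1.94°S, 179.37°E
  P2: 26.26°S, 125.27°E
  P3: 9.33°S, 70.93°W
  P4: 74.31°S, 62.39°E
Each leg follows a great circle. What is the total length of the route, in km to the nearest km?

8791 km

Leg P1→P2: central angle 0.9997 rad, distance 1736.9 km.
Leg P2→P3: central angle 2.4624 rad, distance 4278.1 km.
Leg P3→P4: central angle 1.5978 rad, distance 2776.0 km.
Total: 1736.9 + 4278.1 + 2776.0 ≈ 8791 km.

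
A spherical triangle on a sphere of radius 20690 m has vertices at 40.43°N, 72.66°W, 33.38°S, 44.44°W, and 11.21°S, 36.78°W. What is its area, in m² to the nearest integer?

83067278 m²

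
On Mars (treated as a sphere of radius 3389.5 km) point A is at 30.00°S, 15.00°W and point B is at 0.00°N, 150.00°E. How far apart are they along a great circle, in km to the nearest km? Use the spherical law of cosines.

Let φ₁ = -0.5236 rad, φ₂ = 0.0000 rad, and Δλ = 2.8798 rad.
cos c = sin φ₁ sin φ₂ + cos φ₁ cos φ₂ cos Δλ = (-0.5000)(0.0000) + (0.8660)(1.0000)(-0.9659) = -0.83652,
so c = arccos(-0.83652) = 2.56169 rad.
Distance = R·c = 3389.5 × 2.5617 ≈ 8683 km.

8683 km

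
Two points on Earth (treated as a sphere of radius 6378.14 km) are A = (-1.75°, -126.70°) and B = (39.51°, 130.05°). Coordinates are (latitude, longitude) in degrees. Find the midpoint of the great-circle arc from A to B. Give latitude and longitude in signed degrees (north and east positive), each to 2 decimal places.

28.53°, -169.09°

Central angle δ = 1.7683 rad. Interpolating on the sphere with fraction f = 0.5:
P = [sin((1−f)δ)·A + sin(fδ)·B] / sin δ = 0.7887·A + 0.7887·B in Cartesian coordinates,
giving P = (-0.8627, -0.1663, 0.4777), i.e. latitude 28.53°, longitude -169.09°.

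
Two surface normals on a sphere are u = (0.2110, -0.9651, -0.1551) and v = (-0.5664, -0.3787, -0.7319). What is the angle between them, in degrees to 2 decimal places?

u·v = 0.3595; |u| = 1.0000, |v| = 1.0000.
cos θ = (u·v)/(|u||v|) = 0.3595, so θ = 68.93°.

68.93°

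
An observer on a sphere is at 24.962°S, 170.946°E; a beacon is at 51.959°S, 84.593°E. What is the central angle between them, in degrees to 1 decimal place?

With latitudes φ₁ = -24.962°, φ₂ = -51.959° and longitude difference Δλ = -86.353°:
Haversine: a = sin²(Δφ/2) + cos φ₁ cos φ₂ sin²(Δλ/2) = 0.0545 + (0.9066)(0.6162)(0.4682) = 0.31605.
Central angle c = 2·arcsin(√a) = 1.19404 rad.
So the angular separation is 68.4°.

68.4°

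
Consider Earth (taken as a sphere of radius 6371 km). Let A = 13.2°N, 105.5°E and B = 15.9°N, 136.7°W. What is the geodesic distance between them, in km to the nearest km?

12451 km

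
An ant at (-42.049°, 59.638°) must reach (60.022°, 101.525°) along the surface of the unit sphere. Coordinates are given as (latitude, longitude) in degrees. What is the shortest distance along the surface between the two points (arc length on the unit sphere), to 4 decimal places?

1.8796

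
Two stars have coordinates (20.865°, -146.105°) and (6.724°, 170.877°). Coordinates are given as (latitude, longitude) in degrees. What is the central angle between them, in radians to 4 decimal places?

With latitudes φ₁ = 20.865°, φ₂ = 6.724° and longitude difference Δλ = -43.018°:
Haversine: a = sin²(Δφ/2) + cos φ₁ cos φ₂ sin²(Δλ/2) = 0.0152 + (0.9344)(0.9931)(0.1344) = 0.13990.
Central angle c = 2·arcsin(√a) = 0.76671 rad.
So the angular separation is 0.7667 rad.

0.7667 rad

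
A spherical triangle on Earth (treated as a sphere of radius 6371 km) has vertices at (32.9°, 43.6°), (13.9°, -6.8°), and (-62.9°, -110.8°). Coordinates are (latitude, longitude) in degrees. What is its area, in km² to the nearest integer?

51209057 km²

Side lengths (central angles): a = 1.8974, b = 2.5472, c = 0.8632 rad; semiperimeter s = 2.6539.
By l'Huilier's theorem, tan(E/4) = √[tan(s/2) tan((s−a)/2) tan((s−b)/2) tan((s−c)/2)], giving spherical excess E = 1.2616 rad.
Area = E·R² = 1.2616 × (6371)² ≈ 51209057 km².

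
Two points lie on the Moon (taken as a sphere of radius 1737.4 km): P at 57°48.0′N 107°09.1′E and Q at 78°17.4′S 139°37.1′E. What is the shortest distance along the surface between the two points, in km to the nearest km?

With latitudes φ₁ = 57.800°, φ₂ = -78.290° and longitude difference Δλ = 32.467°:
cos c = sin φ₁ sin φ₂ + cos φ₁ cos φ₂ cos Δλ = (0.8462)(-0.9792) + (0.5329)(0.2030)(0.8437) = -0.73733,
so c = arccos(-0.73733) = 2.39991 rad.
Distance = R·c = 1737.4 × 2.3999 ≈ 4170 km.

4170 km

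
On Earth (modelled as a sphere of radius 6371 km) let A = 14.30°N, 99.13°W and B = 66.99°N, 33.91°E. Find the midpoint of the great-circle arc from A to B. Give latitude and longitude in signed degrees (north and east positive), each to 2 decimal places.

The central angle between A and B is δ = 1.6020 rad.
With f = 0.5, the slerp weights are sin((1−f)δ)/sin δ = 0.7184 and sin(fδ)/sin δ = 0.7184.
Weighted sum of the unit vectors: (0.7184)·(-0.1538,-0.9567,0.2470) + (0.7184)·(0.3244,0.2181,0.9204) = (0.1226, -0.5307, 0.8387).
Converting back: φ = atan2(z, √(x²+y²)) = 57.00°, λ = atan2(y, x) = -76.99°.

57.00°, -76.99°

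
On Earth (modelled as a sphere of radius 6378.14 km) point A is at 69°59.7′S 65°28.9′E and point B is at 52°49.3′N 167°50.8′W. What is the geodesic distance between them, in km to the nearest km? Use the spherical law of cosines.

16777 km

In radians: φ₁ = -1.2216, φ₂ = 0.9219, Δλ = 126.672° = 2.2108 rad.
cos c = sin φ₁ sin φ₂ + cos φ₁ cos φ₂ cos Δλ = (-0.9397)(0.7968) + (0.3421)(0.6043)(-0.5972) = -0.87215,
so c = arccos(-0.87215) = 2.63038 rad.
Distance = R·c = 6378.14 × 2.6304 ≈ 16777 km.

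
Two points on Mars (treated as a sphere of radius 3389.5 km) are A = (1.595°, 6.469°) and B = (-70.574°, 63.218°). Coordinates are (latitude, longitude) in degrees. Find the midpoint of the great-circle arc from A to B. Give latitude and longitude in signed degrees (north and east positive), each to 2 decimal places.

-37.01°, 19.71°

The central angle between A and B is δ = 1.4141 rad.
With f = 0.5, the slerp weights are sin((1−f)δ)/sin δ = 0.6577 and sin(fδ)/sin δ = 0.6577.
Weighted sum of the unit vectors: (0.6577)·(0.9932,0.1126,0.0278) + (0.6577)·(0.1499,0.2969,-0.9431) = (0.7518, 0.2693, -0.6019).
Converting back: φ = atan2(z, √(x²+y²)) = -37.01°, λ = atan2(y, x) = 19.71°.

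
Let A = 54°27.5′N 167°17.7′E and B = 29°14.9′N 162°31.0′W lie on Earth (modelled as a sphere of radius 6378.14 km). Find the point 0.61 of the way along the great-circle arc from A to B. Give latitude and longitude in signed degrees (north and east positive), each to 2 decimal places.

The central angle between A and B is δ = 0.5809 rad.
With f = 0.61, the slerp weights are sin((1−f)δ)/sin δ = 0.4093 and sin(fδ)/sin δ = 0.6323.
Weighted sum of the unit vectors: (0.4093)·(-0.5671,0.1278,0.8137) + (0.6323)·(-0.8322,-0.2621,0.4886) = (-0.7583, -0.1134, 0.6420).
Converting back: φ = atan2(z, √(x²+y²)) = 39.94°, λ = atan2(y, x) = -171.49°.

39.94°, -171.49°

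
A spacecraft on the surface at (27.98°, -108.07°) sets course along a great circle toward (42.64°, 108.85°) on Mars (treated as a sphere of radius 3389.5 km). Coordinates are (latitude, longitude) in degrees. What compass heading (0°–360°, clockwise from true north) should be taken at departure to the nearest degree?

333°

With φ₁ = 0.4883, φ₂ = 0.7442, Δλ = -2.4972 rad, the forward-azimuth formula gives
θ = atan2( sin Δλ cos φ₂ , cos φ₁ sin φ₂ − sin φ₁ cos φ₂ cos Δλ ) = atan2(-0.4419, 0.8741) = -26.82°.
Adding 360° brings this into [0°, 360°): 333°.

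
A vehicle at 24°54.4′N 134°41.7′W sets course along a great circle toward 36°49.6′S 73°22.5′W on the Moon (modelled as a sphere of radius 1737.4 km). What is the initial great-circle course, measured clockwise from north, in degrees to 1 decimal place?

Δλ = 61.320° = 1.0702 rad.
y = sin Δλ · cos φ₂ = (0.8773)(0.8005) = 0.7022
x = cos φ₁ sin φ₂ − sin φ₁ cos φ₂ cos Δλ = (0.9070)(-0.5994) − (0.4211)(0.8005)(0.4799) = -0.7054
θ = atan2(y, x) = 135.13°, so the bearing is 135.1°.

135.1°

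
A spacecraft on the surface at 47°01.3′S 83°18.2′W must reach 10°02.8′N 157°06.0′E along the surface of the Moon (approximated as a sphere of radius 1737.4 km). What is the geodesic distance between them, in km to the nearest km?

3558 km

In radians: φ₁ = -0.8207, φ₂ = 0.1753, Δλ = -119.597° = -2.0874 rad.
Haversine: a = sin²(Δφ/2) + cos φ₁ cos φ₂ sin²(Δλ/2) = 0.2282 + (0.6817)(0.9847)(0.7469) = 0.72958.
Central angle c = 2·arcsin(√a) = 2.04785 rad.
Distance = R·c = 1737.4 × 2.0478 ≈ 3558 km.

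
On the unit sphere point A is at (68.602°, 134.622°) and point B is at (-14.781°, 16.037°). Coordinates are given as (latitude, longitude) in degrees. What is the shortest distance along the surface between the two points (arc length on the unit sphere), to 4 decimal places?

1.9892

With latitudes φ₁ = 68.602°, φ₂ = -14.781° and longitude difference Δλ = -118.585°:
Haversine: a = sin²(Δφ/2) + cos φ₁ cos φ₂ sin²(Δλ/2) = 0.4424 + (0.3648)(0.9669)(0.7392) = 0.70316.
Central angle c = 2·arcsin(√a) = 1.98923 rad.
On the unit sphere the arc length equals the central angle: 1.9892.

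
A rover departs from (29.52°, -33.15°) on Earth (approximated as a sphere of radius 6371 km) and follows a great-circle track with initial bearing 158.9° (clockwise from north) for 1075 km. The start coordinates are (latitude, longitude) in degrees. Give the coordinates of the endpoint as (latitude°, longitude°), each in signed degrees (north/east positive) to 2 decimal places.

20.45°, -29.45°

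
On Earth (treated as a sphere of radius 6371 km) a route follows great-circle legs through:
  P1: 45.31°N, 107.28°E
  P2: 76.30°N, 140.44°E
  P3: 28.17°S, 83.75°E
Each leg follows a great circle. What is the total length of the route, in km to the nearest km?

16013 km

Leg P1→P2: central angle 0.5915 rad, distance 3768.1 km.
Leg P2→P3: central angle 1.9220 rad, distance 12244.9 km.
Total: 3768.1 + 12244.9 ≈ 16013 km.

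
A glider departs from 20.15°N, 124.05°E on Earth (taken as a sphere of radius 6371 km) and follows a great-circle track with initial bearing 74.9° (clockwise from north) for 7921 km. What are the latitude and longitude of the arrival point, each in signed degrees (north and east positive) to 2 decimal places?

20.02°, -159.31°

Angular distance δ = d/R = 7921/6371 = 1.24329 rad; initial bearing θ = 1.3073 rad.
sin φ₂ = sin φ₁ cos δ + cos φ₁ sin δ cos θ = (0.3445)(0.3217) + (0.9388)(0.9468)(0.2605) = 0.3424, so φ₂ = 20.02°.
Δλ = atan2(sin θ sin δ cos φ₁, cos δ − sin φ₁ sin φ₂) = atan2(0.8582, 0.2037) = 76.645°.
λ₂ = 124.050° + 76.645° = 200.69° → -159.31° after wrapping to (−180°, 180°].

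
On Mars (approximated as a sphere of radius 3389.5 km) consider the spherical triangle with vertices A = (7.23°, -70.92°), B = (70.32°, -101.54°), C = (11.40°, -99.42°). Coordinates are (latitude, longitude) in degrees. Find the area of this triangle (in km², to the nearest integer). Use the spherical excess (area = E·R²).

3297447 km²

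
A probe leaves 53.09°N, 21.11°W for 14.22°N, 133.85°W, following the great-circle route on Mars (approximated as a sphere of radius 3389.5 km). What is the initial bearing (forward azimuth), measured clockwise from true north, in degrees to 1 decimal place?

With φ₁ = 0.9266, φ₂ = 0.2482, Δλ = -1.9677 rad, the forward-azimuth formula gives
θ = atan2( sin Δλ cos φ₂ , cos φ₁ sin φ₂ − sin φ₁ cos φ₂ cos Δλ ) = atan2(-0.8940, 0.4471) = -63.43°.
Adding 360° brings this into [0°, 360°): 296.6°.

296.6°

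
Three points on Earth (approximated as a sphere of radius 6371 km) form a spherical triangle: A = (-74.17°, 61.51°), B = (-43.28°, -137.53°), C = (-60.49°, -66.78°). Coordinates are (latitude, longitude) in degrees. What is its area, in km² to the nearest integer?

12445322 km²

Side lengths (central angles): a = 0.7744, b = 0.7167, c = 1.0794 rad; semiperimeter s = 1.2852.
By l'Huilier's theorem, tan(E/4) = √[tan(s/2) tan((s−a)/2) tan((s−b)/2) tan((s−c)/2)], giving spherical excess E = 0.3066 rad.
Area = E·R² = 0.3066 × (6371)² ≈ 12445322 km².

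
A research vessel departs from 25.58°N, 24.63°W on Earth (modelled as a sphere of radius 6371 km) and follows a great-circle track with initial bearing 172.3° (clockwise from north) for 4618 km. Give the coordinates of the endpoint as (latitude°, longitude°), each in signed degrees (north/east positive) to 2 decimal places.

Angular distance δ = d/R = 4618/6371 = 0.72485 rad; initial bearing θ = 3.0072 rad.
sin φ₂ = sin φ₁ cos δ + cos φ₁ sin δ cos θ = (0.4318)(0.7486) + (0.9020)(0.6630)(-0.9910) = -0.2694, so φ₂ = -15.63°.
Δλ = atan2(sin θ sin δ cos φ₁, cos δ − sin φ₁ sin φ₂) = atan2(0.0801, 0.8649) = 5.293°.
λ₂ = -24.630° + 5.293° = -19.34°.

-15.63°, -19.34°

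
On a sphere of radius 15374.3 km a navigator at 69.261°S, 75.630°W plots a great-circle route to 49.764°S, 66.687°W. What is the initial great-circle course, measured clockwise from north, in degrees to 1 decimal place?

With φ₁ = -1.2088, φ₂ = -0.8685, Δλ = 0.1561 rad, the forward-azimuth formula gives
θ = atan2( sin Δλ cos φ₂ , cos φ₁ sin φ₂ − sin φ₁ cos φ₂ cos Δλ ) = atan2(0.1004, 0.3264) = 17.10°.
So the initial bearing is 17.1°.

17.1°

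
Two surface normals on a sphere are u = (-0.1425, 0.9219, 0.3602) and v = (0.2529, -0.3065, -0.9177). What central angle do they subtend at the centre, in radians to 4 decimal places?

u·v = -0.6492; |u| = 1.0000, |v| = 1.0000.
cos θ = (u·v)/(|u||v|) = -0.6491, so θ = 2.2773 rad.

2.2773 rad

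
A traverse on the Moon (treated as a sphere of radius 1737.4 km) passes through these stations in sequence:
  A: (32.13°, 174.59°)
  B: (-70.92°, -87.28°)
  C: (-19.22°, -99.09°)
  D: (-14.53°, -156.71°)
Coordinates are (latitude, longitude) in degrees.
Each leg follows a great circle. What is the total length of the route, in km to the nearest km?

6977 km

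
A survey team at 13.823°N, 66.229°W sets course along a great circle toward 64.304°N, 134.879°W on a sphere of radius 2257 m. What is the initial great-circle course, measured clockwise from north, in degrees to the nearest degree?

334°

Δλ = -68.650° = -1.1982 rad.
y = sin Δλ · cos φ₂ = (-0.9314)(0.4336) = -0.4038
x = cos φ₁ sin φ₂ − sin φ₁ cos φ₂ cos Δλ = (0.9710)(0.9011) − (0.2389)(0.4336)(0.3641) = 0.8373
θ = atan2(y, x) = -25.75°; adding 360° gives 334°.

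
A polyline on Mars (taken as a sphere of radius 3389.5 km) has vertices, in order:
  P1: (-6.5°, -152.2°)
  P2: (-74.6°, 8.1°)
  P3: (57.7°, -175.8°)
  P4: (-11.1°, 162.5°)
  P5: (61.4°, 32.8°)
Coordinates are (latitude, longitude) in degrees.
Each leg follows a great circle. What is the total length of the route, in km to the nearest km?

26626 km

Leg P1→P2: central angle 1.7105 rad, distance 5797.8 km.
Leg P2→P3: central angle 2.8455 rad, distance 9644.8 km.
Leg P3→P4: central angle 1.2404 rad, distance 4204.2 km.
Leg P4→P5: central angle 2.0590 rad, distance 6979.1 km.
Total: 5797.8 + 9644.8 + 4204.2 + 6979.1 ≈ 26626 km.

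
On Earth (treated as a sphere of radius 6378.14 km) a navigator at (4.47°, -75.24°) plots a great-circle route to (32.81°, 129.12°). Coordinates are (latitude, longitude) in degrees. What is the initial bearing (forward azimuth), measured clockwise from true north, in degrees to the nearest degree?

330°

With φ₁ = 0.0780, φ₂ = 0.5726, Δλ = -2.7164 rad, the forward-azimuth formula gives
θ = atan2( sin Δλ cos φ₂ , cos φ₁ sin φ₂ − sin φ₁ cos φ₂ cos Δλ ) = atan2(-0.3467, 0.5999) = -30.02°.
Adding 360° brings this into [0°, 360°): 330°.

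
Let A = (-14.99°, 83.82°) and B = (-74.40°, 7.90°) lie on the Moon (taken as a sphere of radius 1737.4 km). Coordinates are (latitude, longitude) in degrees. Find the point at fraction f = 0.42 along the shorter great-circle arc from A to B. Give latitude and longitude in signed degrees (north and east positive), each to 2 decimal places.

-43.65°, 72.83°

Central angle δ = 1.2532 rad. Interpolating on the sphere with fraction f = 0.42:
P = [sin((1−f)δ)·A + sin(fδ)·B] / sin δ = 0.6995·A + 0.5288·B in Cartesian coordinates,
giving P = (0.2136, 0.6913, -0.6903), i.e. latitude -43.65°, longitude 72.83°.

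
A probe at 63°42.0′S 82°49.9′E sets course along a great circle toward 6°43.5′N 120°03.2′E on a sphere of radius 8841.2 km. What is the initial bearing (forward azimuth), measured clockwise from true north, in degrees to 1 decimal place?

Δλ = 37.222° = 0.6496 rad.
y = sin Δλ · cos φ₂ = (0.6049)(0.9931) = 0.6007
x = cos φ₁ sin φ₂ − sin φ₁ cos φ₂ cos Δλ = (0.4431)(0.1171) − (-0.8965)(0.9931)(0.7963) = 0.7608
θ = atan2(y, x) = 38.29°, so the bearing is 38.3°.

38.3°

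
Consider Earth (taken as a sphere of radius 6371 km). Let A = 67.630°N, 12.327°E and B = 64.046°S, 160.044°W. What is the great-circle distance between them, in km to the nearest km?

In radians: φ₁ = 1.1804, φ₂ = -1.1178, Δλ = -172.371° = -3.0084 rad.
cos c = sin φ₁ sin φ₂ + cos φ₁ cos φ₂ cos Δλ = (0.9247)(-0.8991) + (0.3806)(0.4376)(-0.9911) = -0.99657,
so c = arccos(-0.99657) = 3.05874 rad.
Distance = R·c = 6371 × 3.0587 ≈ 19487 km.

19487 km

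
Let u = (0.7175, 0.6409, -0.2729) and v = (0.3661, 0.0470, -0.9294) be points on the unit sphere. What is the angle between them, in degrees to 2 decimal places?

56.88°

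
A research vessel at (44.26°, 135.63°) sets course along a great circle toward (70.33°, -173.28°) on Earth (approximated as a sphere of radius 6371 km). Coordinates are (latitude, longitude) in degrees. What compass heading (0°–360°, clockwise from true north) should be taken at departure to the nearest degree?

26°

Δλ = 51.090° = 0.8917 rad.
y = sin Δλ · cos φ₂ = (0.7781)(0.3366) = 0.2619
x = cos φ₁ sin φ₂ − sin φ₁ cos φ₂ cos Δλ = (0.7162)(0.9416) − (0.6979)(0.3366)(0.6281) = 0.5268
θ = atan2(y, x) = 26.43°, so the bearing is 26°.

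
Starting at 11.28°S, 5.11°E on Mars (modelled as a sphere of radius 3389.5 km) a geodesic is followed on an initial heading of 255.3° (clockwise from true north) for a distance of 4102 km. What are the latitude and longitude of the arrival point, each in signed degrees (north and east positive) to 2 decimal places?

Angular distance δ = d/R = 4102/3389.5 = 1.21021 rad; initial bearing θ = 4.4558 rad.
sin φ₂ = sin φ₁ cos δ + cos φ₁ sin δ cos θ = (-0.1956)(0.3528) + (0.9807)(0.9357)(-0.2538) = -0.3019, so φ₂ = -17.57°.
Δλ = atan2(sin θ sin δ cos φ₁, cos δ − sin φ₁ sin φ₂) = atan2(-0.8876, 0.2938) = -71.686°.
λ₂ = 5.110° − 71.686° = -66.58°.

-17.57°, -66.58°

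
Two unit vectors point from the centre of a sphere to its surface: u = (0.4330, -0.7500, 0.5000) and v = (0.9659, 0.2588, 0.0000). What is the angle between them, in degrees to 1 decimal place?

u·v = 0.2241; |u| = 1.0000, |v| = 1.0000.
cos θ = (u·v)/(|u||v|) = 0.2241, so θ = 77.0°.

77.0°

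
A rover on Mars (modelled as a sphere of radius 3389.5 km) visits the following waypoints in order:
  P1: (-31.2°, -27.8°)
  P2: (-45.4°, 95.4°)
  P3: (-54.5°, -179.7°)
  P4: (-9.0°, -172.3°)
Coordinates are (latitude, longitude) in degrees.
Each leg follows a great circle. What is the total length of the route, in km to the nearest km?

10978 km

Leg P1→P2: central angle 1.5308 rad, distance 5188.7 km.
Leg P2→P3: central angle 0.9072 rad, distance 3075.1 km.
Leg P3→P4: central angle 0.8008 rad, distance 2714.3 km.
Total: 5188.7 + 3075.1 + 2714.3 ≈ 10978 km.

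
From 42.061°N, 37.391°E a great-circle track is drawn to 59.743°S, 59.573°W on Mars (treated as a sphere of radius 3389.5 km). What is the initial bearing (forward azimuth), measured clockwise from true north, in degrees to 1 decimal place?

Δλ = -96.964° = -1.6923 rad.
y = sin Δλ · cos φ₂ = (-0.9926)(0.5039) = -0.5002
x = cos φ₁ sin φ₂ − sin φ₁ cos φ₂ cos Δλ = (0.7424)(-0.8638) − (0.6699)(0.5039)(-0.1212) = -0.6004
θ = atan2(y, x) = -140.20°; adding 360° gives 219.8°.

219.8°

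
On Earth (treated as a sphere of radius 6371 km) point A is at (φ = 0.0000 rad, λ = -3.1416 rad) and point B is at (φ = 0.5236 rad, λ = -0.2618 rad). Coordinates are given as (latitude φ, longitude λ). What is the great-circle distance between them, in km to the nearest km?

In radians: φ₁ = 0.0000, φ₂ = 0.5236, Δλ = 165.000° = 2.8798 rad.
cos c = sin φ₁ sin φ₂ + cos φ₁ cos φ₂ cos Δλ = (0.0000)(0.5000) + (1.0000)(0.8660)(-0.9659) = -0.83652,
so c = arccos(-0.83652) = 2.56169 rad.
Distance = R·c = 6371 × 2.5617 ≈ 16321 km.

16321 km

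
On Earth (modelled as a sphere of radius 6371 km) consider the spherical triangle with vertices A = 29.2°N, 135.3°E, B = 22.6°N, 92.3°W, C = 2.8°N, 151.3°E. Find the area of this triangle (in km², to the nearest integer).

32156640 km²

Side lengths (central angles): a = 1.9728, b = 0.5317, c = 1.9347 rad; semiperimeter s = 2.2196.
By l'Huilier's theorem, tan(E/4) = √[tan(s/2) tan((s−a)/2) tan((s−b)/2) tan((s−c)/2)], giving spherical excess E = 0.7922 rad.
Area = E·R² = 0.7922 × (6371)² ≈ 32156640 km².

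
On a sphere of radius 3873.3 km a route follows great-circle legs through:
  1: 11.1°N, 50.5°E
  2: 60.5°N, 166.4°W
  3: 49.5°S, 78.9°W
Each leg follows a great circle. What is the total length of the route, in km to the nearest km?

Leg 1→2: central angle 1.7914 rad, distance 6938.8 km.
Leg 2→3: central angle 2.2756 rad, distance 8814.0 km.
Total: 6938.8 + 8814.0 ≈ 15753 km.

15753 km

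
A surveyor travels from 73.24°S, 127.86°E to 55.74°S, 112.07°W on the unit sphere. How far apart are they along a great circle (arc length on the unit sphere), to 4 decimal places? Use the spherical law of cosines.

0.7812

In radians: φ₁ = -1.2783, φ₂ = -0.9728, Δλ = 120.070° = 2.0956 rad.
cos c = sin φ₁ sin φ₂ + cos φ₁ cos φ₂ cos Δλ = (-0.9575)(-0.8265) + (0.2884)(0.5629)(-0.5011) = 0.71004,
so c = arccos(0.71004) = 0.78124 rad.
On the unit sphere the arc length equals the central angle: 0.7812.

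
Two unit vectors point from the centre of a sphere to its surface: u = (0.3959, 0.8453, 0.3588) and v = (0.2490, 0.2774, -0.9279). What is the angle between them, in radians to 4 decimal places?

u·v = 0.0001; |u| = 1.0000, |v| = 1.0000.
cos θ = (u·v)/(|u||v|) = 0.0001, so θ = 1.5707 rad.

1.5707 rad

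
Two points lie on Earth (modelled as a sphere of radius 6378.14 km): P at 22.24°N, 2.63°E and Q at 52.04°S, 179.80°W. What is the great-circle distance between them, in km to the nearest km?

In radians: φ₁ = 0.3882, φ₂ = -0.9083, Δλ = 177.570° = 3.0992 rad.
cos c = sin φ₁ sin φ₂ + cos φ₁ cos φ₂ cos Δλ = (0.3785)(-0.7884) + (0.9256)(0.6151)(-0.9991) = -0.86725,
so c = arccos(-0.86725) = 2.62046 rad.
Distance = R·c = 6378.14 × 2.6205 ≈ 16714 km.

16714 km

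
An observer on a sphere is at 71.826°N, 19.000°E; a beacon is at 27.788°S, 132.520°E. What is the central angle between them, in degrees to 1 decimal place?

With latitudes φ₁ = 71.826°, φ₂ = -27.788° and longitude difference Δλ = 113.520°:
cos c = sin φ₁ sin φ₂ + cos φ₁ cos φ₂ cos Δλ = (0.9501)(-0.4662) + (0.3119)(0.8847)(-0.3991) = -0.55306,
so c = arccos(-0.55306) = 2.15683 rad.
So the angular separation is 123.6°.

123.6°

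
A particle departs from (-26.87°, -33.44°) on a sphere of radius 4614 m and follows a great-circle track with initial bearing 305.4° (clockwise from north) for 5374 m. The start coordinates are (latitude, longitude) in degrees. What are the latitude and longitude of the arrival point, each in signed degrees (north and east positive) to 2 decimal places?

Angular distance δ = d/R = 5374/4614 = 1.16472 rad; initial bearing θ = 5.3302 rad.
sin φ₂ = sin φ₁ cos δ + cos φ₁ sin δ cos θ = (-0.4520)(0.3950) + (0.8920)(0.9187)(0.5793) = 0.2962, so φ₂ = 17.23°.
Δλ = atan2(sin θ sin δ cos φ₁, cos δ − sin φ₁ sin φ₂) = atan2(-0.6680, 0.5289) = -51.630°.
λ₂ = -33.440° − 51.630° = -85.07°.

17.23°, -85.07°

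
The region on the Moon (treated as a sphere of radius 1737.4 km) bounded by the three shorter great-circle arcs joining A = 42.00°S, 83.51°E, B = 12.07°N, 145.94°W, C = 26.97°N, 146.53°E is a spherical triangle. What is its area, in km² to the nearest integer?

Side lengths (central angles): a = 1.1286, b = 1.5738, c = 2.2298 rad; semiperimeter s = 2.4661.
By l'Huilier's theorem, tan(E/4) = √[tan(s/2) tan((s−a)/2) tan((s−b)/2) tan((s−c)/2)], giving spherical excess E = 1.3730 rad.
Area = E·R² = 1.3730 × (1737.4)² ≈ 4144557 km².

4144557 km²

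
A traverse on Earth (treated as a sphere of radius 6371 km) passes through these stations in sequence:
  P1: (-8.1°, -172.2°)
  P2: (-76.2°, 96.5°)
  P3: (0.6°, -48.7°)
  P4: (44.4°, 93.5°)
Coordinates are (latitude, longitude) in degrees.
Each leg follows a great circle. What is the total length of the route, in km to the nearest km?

Leg P1→P2: central angle 1.4389 rad, distance 9167.5 km.
Leg P2→P3: central angle 1.7783 rad, distance 11329.6 km.
Leg P3→P4: central angle 2.1618 rad, distance 13772.8 km.
Total: 9167.5 + 11329.6 + 13772.8 ≈ 34270 km.

34270 km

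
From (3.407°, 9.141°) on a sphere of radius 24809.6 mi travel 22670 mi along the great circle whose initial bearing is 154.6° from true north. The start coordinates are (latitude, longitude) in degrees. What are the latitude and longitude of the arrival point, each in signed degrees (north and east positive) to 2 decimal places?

Angular distance δ = d/R = 22670/24809.6 = 0.91376 rad; initial bearing θ = 2.6983 rad.
sin φ₂ = sin φ₁ cos δ + cos φ₁ sin δ cos θ = (0.0594)(0.6108) + (0.9982)(0.7918)(-0.9033) = -0.6777, so φ₂ = -42.66°.
Δλ = atan2(sin θ sin δ cos φ₁, cos δ − sin φ₁ sin φ₂) = atan2(0.3390, 0.6510) = 27.508°.
λ₂ = 9.141° + 27.508° = 36.65°.

-42.66°, 36.65°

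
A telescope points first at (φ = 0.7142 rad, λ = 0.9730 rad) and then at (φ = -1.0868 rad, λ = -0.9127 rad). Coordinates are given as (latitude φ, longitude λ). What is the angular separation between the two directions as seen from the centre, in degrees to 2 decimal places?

133.53°

With latitudes φ₁ = 40.921°, φ₂ = -62.269° and longitude difference Δλ = -108.043°:
Haversine: a = sin²(Δφ/2) + cos φ₁ cos φ₂ sin²(Δλ/2) = 0.6141 + (0.7556)(0.4653)(0.6549) = 0.84434.
Central angle c = 2·arcsin(√a) = 2.33046 rad.
So the angular separation is 133.53°.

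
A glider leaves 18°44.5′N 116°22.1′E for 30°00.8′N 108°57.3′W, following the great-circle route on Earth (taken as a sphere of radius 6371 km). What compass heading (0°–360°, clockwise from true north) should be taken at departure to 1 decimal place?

42.6°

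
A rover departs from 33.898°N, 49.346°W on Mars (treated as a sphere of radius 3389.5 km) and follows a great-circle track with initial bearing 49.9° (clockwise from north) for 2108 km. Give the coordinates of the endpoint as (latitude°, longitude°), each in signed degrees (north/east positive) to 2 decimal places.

49.89°, -5.58°

Angular distance δ = d/R = 2108/3389.5 = 0.62192 rad; initial bearing θ = 0.8709 rad.
sin φ₂ = sin φ₁ cos δ + cos φ₁ sin δ cos θ = (0.5577)(0.8128) + (0.8300)(0.5826)(0.6441) = 0.7648, so φ₂ = 49.89°.
Δλ = atan2(sin θ sin δ cos φ₁, cos δ − sin φ₁ sin φ₂) = atan2(0.3699, 0.3862) = 43.762°.
λ₂ = -49.346° + 43.762° = -5.58°.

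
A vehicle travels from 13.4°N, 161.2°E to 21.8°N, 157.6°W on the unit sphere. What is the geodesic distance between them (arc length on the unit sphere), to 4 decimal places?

0.6987

With latitudes φ₁ = 13.400°, φ₂ = 21.800° and longitude difference Δλ = 41.200°:
cos c = sin φ₁ sin φ₂ + cos φ₁ cos φ₂ cos Δλ = (0.2317)(0.3714) + (0.9728)(0.9285)(0.7524) = 0.76565,
so c = arccos(0.76565) = 0.69874 rad.
On the unit sphere the arc length equals the central angle: 0.6987.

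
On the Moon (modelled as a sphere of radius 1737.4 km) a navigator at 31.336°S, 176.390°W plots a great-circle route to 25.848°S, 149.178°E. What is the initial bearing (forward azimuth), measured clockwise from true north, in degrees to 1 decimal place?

With φ₁ = -0.5469, φ₂ = -0.4511, Δλ = -0.6010 rad, the forward-azimuth formula gives
θ = atan2( sin Δλ cos φ₂ , cos φ₁ sin φ₂ − sin φ₁ cos φ₂ cos Δλ ) = atan2(-0.5089, 0.0136) = -88.46°.
Adding 360° brings this into [0°, 360°): 271.5°.

271.5°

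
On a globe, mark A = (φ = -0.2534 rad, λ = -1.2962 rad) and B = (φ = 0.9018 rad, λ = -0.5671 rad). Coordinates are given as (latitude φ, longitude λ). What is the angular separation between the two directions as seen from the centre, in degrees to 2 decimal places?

75.46°

Let φ₁ = -0.2534 rad, φ₂ = 0.9018 rad, and Δλ = 0.7291 rad.
Haversine: a = sin²(Δφ/2) + cos φ₁ cos φ₂ sin²(Δλ/2) = 0.2981 + (0.9681)(0.6202)(0.1271) = 0.37445.
Central angle c = 2·arcsin(√a) = 1.31698 rad.
So the angular separation is 75.46°.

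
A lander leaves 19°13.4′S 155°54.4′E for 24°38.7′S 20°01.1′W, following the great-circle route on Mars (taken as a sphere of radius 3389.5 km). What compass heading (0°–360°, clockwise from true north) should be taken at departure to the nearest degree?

185°

Δλ = -175.925° = -3.0705 rad.
y = sin Δλ · cos φ₂ = (-0.0711)(0.9089) = -0.0646
x = cos φ₁ sin φ₂ − sin φ₁ cos φ₂ cos Δλ = (0.9442)(-0.4170) − (-0.3293)(0.9089)(-0.9975) = -0.6922
θ = atan2(y, x) = -174.67°; adding 360° gives 185°.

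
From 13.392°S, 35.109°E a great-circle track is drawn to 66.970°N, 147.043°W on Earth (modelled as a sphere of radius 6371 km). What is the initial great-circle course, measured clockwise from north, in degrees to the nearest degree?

1°

Δλ = 177.848° = 3.1040 rad.
y = sin Δλ · cos φ₂ = (0.0376)(0.3912) = 0.0147
x = cos φ₁ sin φ₂ − sin φ₁ cos φ₂ cos Δλ = (0.9728)(0.9203) − (-0.2316)(0.3912)(-0.9993) = 0.8047
θ = atan2(y, x) = 1.05°, so the bearing is 1°.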